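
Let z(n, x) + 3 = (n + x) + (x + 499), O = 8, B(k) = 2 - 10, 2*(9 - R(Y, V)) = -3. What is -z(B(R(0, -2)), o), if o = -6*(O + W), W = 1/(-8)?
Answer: -787/2 ≈ -393.50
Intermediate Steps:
W = -1/8 ≈ -0.12500
R(Y, V) = 21/2 (R(Y, V) = 9 - 1/2*(-3) = 9 + 3/2 = 21/2)
B(k) = -8
o = -189/4 (o = -6*(8 - 1/8) = -6*63/8 = -189/4 ≈ -47.250)
z(n, x) = 496 + n + 2*x (z(n, x) = -3 + ((n + x) + (x + 499)) = -3 + ((n + x) + (499 + x)) = -3 + (499 + n + 2*x) = 496 + n + 2*x)
-z(B(R(0, -2)), o) = -(496 - 8 + 2*(-189/4)) = -(496 - 8 - 189/2) = -1*787/2 = -787/2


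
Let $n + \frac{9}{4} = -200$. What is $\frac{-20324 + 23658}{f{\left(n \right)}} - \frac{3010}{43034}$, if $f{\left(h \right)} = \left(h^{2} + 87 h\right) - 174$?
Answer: $\frac{590704523}{7964840305} \approx 0.074164$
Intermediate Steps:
$n = - \frac{809}{4}$ ($n = - \frac{9}{4} - 200 = - \frac{809}{4} \approx -202.25$)
$f{\left(h \right)} = -174 + h^{2} + 87 h$
$\frac{-20324 + 23658}{f{\left(n \right)}} - \frac{3010}{43034} = \frac{-20324 + 23658}{-174 + \left(- \frac{809}{4}\right)^{2} + 87 \left(- \frac{809}{4}\right)} - \frac{3010}{43034} = \frac{3334}{-174 + \frac{654481}{16} - \frac{70383}{4}} - \frac{1505}{21517} = \frac{3334}{\frac{370165}{16}} - \frac{1505}{21517} = 3334 \cdot \frac{16}{370165} - \frac{1505}{21517} = \frac{53344}{370165} - \frac{1505}{21517} = \frac{590704523}{7964840305}$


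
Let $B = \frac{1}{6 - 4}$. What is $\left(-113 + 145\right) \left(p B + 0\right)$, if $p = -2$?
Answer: $-32$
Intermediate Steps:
$B = \frac{1}{2} \approx 0.5$
$\left(-113 + 145\right) \left(p B + 0\right) = \left(-113 + 145\right) \left(\left(-2\right) \frac{1}{2} + 0\right) = 32 \left(-1 + 0\right) = 32 \left(-1\right) = -32$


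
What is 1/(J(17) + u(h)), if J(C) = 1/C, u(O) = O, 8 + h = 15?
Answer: 17/120 ≈ 0.14167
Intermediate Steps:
h = 7 (h = -8 + 15 = 7)
1/(J(17) + u(h)) = 1/(1/17 + 7) = 1/(120/17) = 17/120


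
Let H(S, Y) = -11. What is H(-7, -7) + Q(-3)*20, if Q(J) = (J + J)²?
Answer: 709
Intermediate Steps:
Q(J) = 4*J² (Q(J) = (2*J)² = 4*J²)
H(-7, -7) + Q(-3)*20 = -11 + (4*(-3)²)*20 = -11 + (4*9)*20 = -11 + 36*20 = -11 + 720 = 709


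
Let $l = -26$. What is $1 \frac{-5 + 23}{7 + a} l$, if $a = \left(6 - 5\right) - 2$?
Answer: $-78$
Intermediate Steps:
$a = -1$ ($a = \left(6 - 5\right) - 2 = 1 - 2 = -1$)
$1 \frac{-5 + 23}{7 + a} l = 1 \frac{-5 + 23}{7 - 1} \left(-26\right) = 1 \cdot \frac{18}{6} \left(-26\right) = 1 \cdot 18 \cdot \frac{1}{6} \left(-26\right) = 1 \cdot 3 \left(-26\right) = 3 \left(-26\right) = -78$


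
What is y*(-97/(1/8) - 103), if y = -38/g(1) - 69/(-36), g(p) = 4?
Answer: 26663/4 ≈ 6665.8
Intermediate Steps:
y = -91/12 (y = -38/4 - 69/(-36) = -38*¼ - 69*(-1/36) = -19/2 + 23/12 = -91/12 ≈ -7.5833)
y*(-97/(1/8) - 103) = -91*(-97/(1/8) - 103)/12 = -91*(-97/⅛ - 103)/12 = -91*(-97*8 - 103)/12 = -91*(-776 - 103)/12 = -91/12*(-879) = 26663/4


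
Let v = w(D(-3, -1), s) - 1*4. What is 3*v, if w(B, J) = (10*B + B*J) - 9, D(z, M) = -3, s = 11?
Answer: -228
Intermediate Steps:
w(B, J) = -9 + 10*B + B*J
v = -76 (v = (-9 + 10*(-3) - 3*11) - 1*4 = (-9 - 30 - 33) - 4 = -72 - 4 = -76)
3*v = 3*(-76) = -228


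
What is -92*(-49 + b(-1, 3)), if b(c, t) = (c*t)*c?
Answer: 4232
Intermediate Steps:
b(c, t) = t*c²
-92*(-49 + b(-1, 3)) = -92*(-49 + 3*(-1)²) = -92*(-49 + 3*1) = -92*(-49 + 3) = -92*(-46) = -2*(-2116) = 4232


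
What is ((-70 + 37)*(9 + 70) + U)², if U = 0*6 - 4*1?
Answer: 6817321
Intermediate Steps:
U = -4 (U = 0 - 4 = -4)
((-70 + 37)*(9 + 70) + U)² = ((-70 + 37)*(9 + 70) - 4)² = (-33*79 - 4)² = (-2607 - 4)² = (-2611)² = 6817321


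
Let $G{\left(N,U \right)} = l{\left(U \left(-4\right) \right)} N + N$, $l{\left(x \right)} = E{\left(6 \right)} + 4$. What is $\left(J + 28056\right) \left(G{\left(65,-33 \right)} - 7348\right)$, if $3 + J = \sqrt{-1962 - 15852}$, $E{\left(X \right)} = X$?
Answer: $-186075549 - 6633 i \sqrt{17814} \approx -1.8608 \cdot 10^{8} - 8.853 \cdot 10^{5} i$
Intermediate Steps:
$J = -3 + i \sqrt{17814}$ ($J = -3 + \sqrt{-1962 - 15852} = -3 + \sqrt{-17814} = -3 + i \sqrt{17814} \approx -3.0 + 133.47 i$)
$l{\left(x \right)} = 10$ ($l{\left(x \right)} = 6 + 4 = 10$)
$G{\left(N,U \right)} = 11 N$ ($G{\left(N,U \right)} = 10 N + N = 11 N$)
$\left(J + 28056\right) \left(G{\left(65,-33 \right)} - 7348\right) = \left(\left(-3 + i \sqrt{17814}\right) + 28056\right) \left(11 \cdot 65 - 7348\right) = \left(28053 + i \sqrt{17814}\right) \left(715 - 7348\right) = \left(28053 + i \sqrt{17814}\right) \left(-6633\right) = -186075549 - 6633 i \sqrt{17814}$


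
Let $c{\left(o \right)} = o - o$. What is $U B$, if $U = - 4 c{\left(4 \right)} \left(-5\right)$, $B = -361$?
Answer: $0$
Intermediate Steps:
$c{\left(o \right)} = 0$
$U = 0$ ($U = \left(-4\right) 0 \left(-5\right) = 0 \left(-5\right) = 0$)
$U B = 0 \left(-361\right) = 0$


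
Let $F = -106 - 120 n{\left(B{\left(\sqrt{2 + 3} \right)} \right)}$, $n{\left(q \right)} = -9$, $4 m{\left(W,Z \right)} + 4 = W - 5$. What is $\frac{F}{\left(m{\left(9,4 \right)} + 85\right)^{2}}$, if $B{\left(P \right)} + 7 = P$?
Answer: $\frac{974}{7225} \approx 0.13481$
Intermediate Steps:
$B{\left(P \right)} = -7 + P$
$m{\left(W,Z \right)} = - \frac{9}{4} + \frac{W}{4}$ ($m{\left(W,Z \right)} = -1 + \frac{W - 5}{4} = -1 + \frac{-5 + W}{4} = -1 + \left(- \frac{5}{4} + \frac{W}{4}\right) = - \frac{9}{4} + \frac{W}{4}$)
$F = 974$ ($F = -106 - -1080 = -106 + 1080 = 974$)
$\frac{F}{\left(m{\left(9,4 \right)} + 85\right)^{2}} = \frac{974}{\left(\left(- \frac{9}{4} + \frac{1}{4} \cdot 9\right) + 85\right)^{2}} = \frac{974}{\left(\left(- \frac{9}{4} + \frac{9}{4}\right) + 85\right)^{2}} = \frac{974}{\left(0 + 85\right)^{2}} = \frac{974}{85^{2}} = \frac{974}{7225}$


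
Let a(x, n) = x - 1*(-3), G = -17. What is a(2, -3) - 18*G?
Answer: 311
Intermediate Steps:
a(x, n) = 3 + x (a(x, n) = x + 3 = 3 + x)
a(2, -3) - 18*G = (3 + 2) - 18*(-17) = 5 + 306 = 311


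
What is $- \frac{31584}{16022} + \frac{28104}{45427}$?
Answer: $- \frac{492242040}{363915697} \approx -1.3526$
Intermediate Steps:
$- \frac{31584}{16022} + \frac{28104}{45427} = \left(-31584\right) \frac{1}{16022} + 28104 \cdot \frac{1}{45427} = - \frac{15792}{8011} + \frac{28104}{45427} = - \frac{492242040}{363915697}$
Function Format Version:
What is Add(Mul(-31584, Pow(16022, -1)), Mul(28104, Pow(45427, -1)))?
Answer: Rational(-492242040, 363915697) ≈ -1.3526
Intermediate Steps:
Add(Mul(-31584, Pow(16022, -1)), Mul(28104, Pow(45427, -1))) = Add(Mul(-31584, Rational(1, 16022)), Mul(28104, Rational(1, 45427))) = Add(Rational(-15792, 8011), Rational(28104, 45427)) = Rational(-492242040, 363915697)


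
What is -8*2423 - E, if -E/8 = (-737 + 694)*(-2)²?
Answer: -20760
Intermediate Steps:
E = 1376 (E = -8*(-737 + 694)*(-2)² = -(-344)*4 = -8*(-172) = 1376)
-8*2423 - E = -8*2423 - 1*1376 = -19384 - 1376 = -20760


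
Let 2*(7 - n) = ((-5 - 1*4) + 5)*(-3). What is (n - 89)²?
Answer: 7744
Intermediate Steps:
n = 1 (n = 7 - ((-5 - 1*4) + 5)*(-3)/2 = 7 - ((-5 - 4) + 5)*(-3)/2 = 7 - (-9 + 5)*(-3)/2 = 7 - (-2)*(-3) = 7 - ½*12 = 7 - 6 = 1)
(n - 89)² = (1 - 89)² = (-88)² = 7744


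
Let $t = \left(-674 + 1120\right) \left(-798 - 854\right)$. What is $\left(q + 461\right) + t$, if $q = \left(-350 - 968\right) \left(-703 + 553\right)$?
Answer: $-538631$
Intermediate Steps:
$t = -736792$ ($t = 446 \left(-1652\right) = -736792$)
$q = 197700$ ($q = \left(-1318\right) \left(-150\right) = 197700$)
$\left(q + 461\right) + t = \left(197700 + 461\right) - 736792 = 198161 - 736792 = -538631$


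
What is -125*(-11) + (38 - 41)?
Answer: 1372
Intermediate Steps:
-125*(-11) + (38 - 41) = 1375 - 3 = 1372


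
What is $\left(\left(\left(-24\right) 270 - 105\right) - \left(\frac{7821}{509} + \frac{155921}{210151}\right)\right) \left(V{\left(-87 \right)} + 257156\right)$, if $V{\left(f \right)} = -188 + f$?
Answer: $- \frac{181383602500843275}{106966859} \approx -1.6957 \cdot 10^{9}$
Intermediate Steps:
$\left(\left(\left(-24\right) 270 - 105\right) - \left(\frac{7821}{509} + \frac{155921}{210151}\right)\right) \left(V{\left(-87 \right)} + 257156\right) = \left(\left(\left(-24\right) 270 - 105\right) - \left(\frac{7821}{509} + \frac{155921}{210151}\right)\right) \left(\left(-188 - 87\right) + 257156\right) = \left(\left(-6480 - 105\right) - \frac{1722954760}{106966859}\right) \left(-275 + 257156\right) = \left(-6585 - \frac{1722954760}{106966859}\right) 256881 = \left(- \frac{706099721275}{106966859}\right) 256881 = - \frac{181383602500843275}{106966859}$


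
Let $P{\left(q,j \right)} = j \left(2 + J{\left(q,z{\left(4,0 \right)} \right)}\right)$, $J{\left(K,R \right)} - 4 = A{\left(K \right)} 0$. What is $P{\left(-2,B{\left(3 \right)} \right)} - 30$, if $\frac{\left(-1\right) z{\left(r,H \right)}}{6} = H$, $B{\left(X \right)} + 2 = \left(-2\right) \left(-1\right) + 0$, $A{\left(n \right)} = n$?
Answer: $-30$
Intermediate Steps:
$B{\left(X \right)} = 0$ ($B{\left(X \right)} = -2 + \left(\left(-2\right) \left(-1\right) + 0\right) = -2 + \left(2 + 0\right) = -2 + 2 = 0$)
$z{\left(r,H \right)} = - 6 H$
$J{\left(K,R \right)} = 4$ ($J{\left(K,R \right)} = 4 + K 0 = 4 + 0 = 4$)
$P{\left(q,j \right)} = 6 j$ ($P{\left(q,j \right)} = j \left(2 + 4\right) = j 6 = 6 j$)
$P{\left(-2,B{\left(3 \right)} \right)} - 30 = 6 \cdot 0 - 30 = 0 - 30 = -30$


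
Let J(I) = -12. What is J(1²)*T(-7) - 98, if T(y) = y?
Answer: -14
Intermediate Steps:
J(1²)*T(-7) - 98 = -12*(-7) - 98 = 84 - 98 = -14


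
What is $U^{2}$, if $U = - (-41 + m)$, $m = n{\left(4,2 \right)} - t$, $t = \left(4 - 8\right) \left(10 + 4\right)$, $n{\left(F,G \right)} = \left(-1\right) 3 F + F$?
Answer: $49$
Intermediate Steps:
$n{\left(F,G \right)} = - 2 F$ ($n{\left(F,G \right)} = - 3 F + F = - 2 F$)
$t = -56$ ($t = \left(-4\right) 14 = -56$)
$m = 48$ ($m = \left(-2\right) 4 - -56 = -8 + 56 = 48$)
$U = -7$ ($U = - (-41 + 48) = \left(-1\right) 7 = -7$)
$U^{2} = \left(-7\right)^{2} = 49$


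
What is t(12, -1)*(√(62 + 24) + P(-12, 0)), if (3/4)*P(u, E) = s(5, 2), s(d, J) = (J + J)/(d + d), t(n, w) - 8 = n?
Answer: 32/3 + 20*√86 ≈ 196.14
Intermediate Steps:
t(n, w) = 8 + n
s(d, J) = J/d (s(d, J) = (2*J)/((2*d)) = (2*J)*(1/(2*d)) = J/d)
P(u, E) = 8/15 (P(u, E) = 4*(2/5)/3 = 4*(2*(⅕))/3 = (4/3)*(⅖) = 8/15)
t(12, -1)*(√(62 + 24) + P(-12, 0)) = (8 + 12)*(√(62 + 24) + 8/15) = 20*(√86 + 8/15) = 20*(8/15 + √86) = 32/3 + 20*√86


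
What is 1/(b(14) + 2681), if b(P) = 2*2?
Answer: 1/2685 ≈ 0.00037244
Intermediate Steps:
b(P) = 4
1/(b(14) + 2681) = 1/(4 + 2681) = 1/2685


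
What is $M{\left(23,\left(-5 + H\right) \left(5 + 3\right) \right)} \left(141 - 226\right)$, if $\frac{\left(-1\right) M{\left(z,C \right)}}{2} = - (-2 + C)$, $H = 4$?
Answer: $1700$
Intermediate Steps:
$M{\left(z,C \right)} = -4 + 2 C$ ($M{\left(z,C \right)} = - 2 \left(- (-2 + C)\right) = - 2 \left(2 - C\right) = -4 + 2 C$)
$M{\left(23,\left(-5 + H\right) \left(5 + 3\right) \right)} \left(141 - 226\right) = \left(-4 + 2 \left(-5 + 4\right) \left(5 + 3\right)\right) \left(141 - 226\right) = \left(-4 + 2 \left(\left(-1\right) 8\right)\right) \left(-85\right) = \left(-4 + 2 \left(-8\right)\right) \left(-85\right) = \left(-4 - 16\right) \left(-85\right) = \left(-20\right) \left(-85\right) = 1700$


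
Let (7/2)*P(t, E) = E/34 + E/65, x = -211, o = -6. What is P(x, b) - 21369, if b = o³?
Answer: -165310599/7735 ≈ -21372.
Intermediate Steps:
b = -216 (b = (-6)³ = -216)
P(t, E) = 99*E/7735 (P(t, E) = 2*(E/34 + E/65)/7 = 2*(99*E/2210)/7 = 99*E/7735)
P(x, b) - 21369 = (99/7735)*(-216) - 21369 = -21384/7735 - 21369 = -165310599/7735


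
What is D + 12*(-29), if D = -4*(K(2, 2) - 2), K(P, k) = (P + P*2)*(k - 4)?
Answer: -292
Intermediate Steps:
K(P, k) = 3*P*(-4 + k) (K(P, k) = (P + 2*P)*(-4 + k) = (3*P)*(-4 + k) = 3*P*(-4 + k))
D = 56 (D = -4*(3*2*(-4 + 2) - 2) = -4*(3*2*(-2) - 2) = -4*(-12 - 2) = -4*(-14) = 56)
D + 12*(-29) = 56 + 12*(-29) = 56 - 348 = -292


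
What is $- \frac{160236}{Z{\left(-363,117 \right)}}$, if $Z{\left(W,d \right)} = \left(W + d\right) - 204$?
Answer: $\frac{8902}{25} \approx 356.08$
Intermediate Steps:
$Z{\left(W,d \right)} = -204 + W + d$
$- \frac{160236}{Z{\left(-363,117 \right)}} = - \frac{160236}{-204 - 363 + 117} = - \frac{160236}{-450} = \left(-160236\right) \left(- \frac{1}{450}\right) = \frac{8902}{25}$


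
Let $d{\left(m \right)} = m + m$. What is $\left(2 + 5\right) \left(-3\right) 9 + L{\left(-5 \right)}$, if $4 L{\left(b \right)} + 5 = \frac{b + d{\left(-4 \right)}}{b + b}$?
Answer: $- \frac{7597}{40} \approx -189.93$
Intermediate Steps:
$d{\left(m \right)} = 2 m$
$L{\left(b \right)} = - \frac{5}{4} + \frac{-8 + b}{8 b}$ ($L{\left(b \right)} = - \frac{5}{4} + \frac{\left(b + 2 \left(-4\right)\right) \frac{1}{b + b}}{4} = - \frac{5}{4} + \frac{\left(b - 8\right) \frac{1}{2 b}}{4} = - \frac{5}{4} + \frac{\left(-8 + b\right) \frac{1}{2 b}}{4} = - \frac{5}{4} + \frac{\frac{1}{2} \frac{1}{b} \left(-8 + b\right)}{4} = - \frac{5}{4} + \frac{-8 + b}{8 b}$)
$\left(2 + 5\right) \left(-3\right) 9 + L{\left(-5 \right)} = \left(2 + 5\right) \left(-3\right) 9 - \frac{37}{40} = 7 \left(-3\right) 9 - \frac{37}{40} = \left(-21\right) 9 + \left(- \frac{9}{8} + \frac{1}{5}\right) = -189 - \frac{37}{40} = - \frac{7597}{40}$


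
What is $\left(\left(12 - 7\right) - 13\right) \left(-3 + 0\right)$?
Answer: $24$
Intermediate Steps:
$\left(\left(12 - 7\right) - 13\right) \left(-3 + 0\right) = \left(5 - 13\right) \left(-3\right) = \left(-8\right) \left(-3\right) = 24$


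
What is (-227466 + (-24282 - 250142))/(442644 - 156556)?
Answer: -250945/143044 ≈ -1.7543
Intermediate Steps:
(-227466 + (-24282 - 250142))/(442644 - 156556) = (-227466 - 274424)/286088 = -501890*1/286088 = -250945/143044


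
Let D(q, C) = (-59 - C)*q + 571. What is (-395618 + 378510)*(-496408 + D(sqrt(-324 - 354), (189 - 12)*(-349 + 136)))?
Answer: 8482779396 - 643979336*I*sqrt(678) ≈ 8.4828e+9 - 1.6768e+10*I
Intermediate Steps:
D(q, C) = 571 + q*(-59 - C) (D(q, C) = q*(-59 - C) + 571 = 571 + q*(-59 - C))
(-395618 + 378510)*(-496408 + D(sqrt(-324 - 354), (189 - 12)*(-349 + 136))) = (-395618 + 378510)*(-496408 + (571 - 59*sqrt(-324 - 354) - (189 - 12)*(-349 + 136)*sqrt(-324 - 354))) = -17108*(-496408 + (571 - 59*I*sqrt(678) - 177*(-213)*sqrt(-678))) = -17108*(-496408 + (571 - 59*I*sqrt(678) - 1*(-37701)*I*sqrt(678))) = -17108*(-496408 + (571 - 59*I*sqrt(678) + 37701*I*sqrt(678))) = -17108*(-496408 + (571 + 37642*I*sqrt(678))) = -17108*(-495837 + 37642*I*sqrt(678)) = 8482779396 - 643979336*I*sqrt(678)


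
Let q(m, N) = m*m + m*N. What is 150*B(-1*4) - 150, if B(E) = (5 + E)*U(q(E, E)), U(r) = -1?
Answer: -300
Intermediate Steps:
q(m, N) = m**2 + N*m
B(E) = -5 - E (B(E) = (5 + E)*(-1) = -5 - E)
150*B(-1*4) - 150 = 150*(-5 - (-1)*4) - 150 = 150*(-5 - 1*(-4)) - 150 = 150*(-5 + 4) - 150 = 150*(-1) - 150 = -150 - 150 = -300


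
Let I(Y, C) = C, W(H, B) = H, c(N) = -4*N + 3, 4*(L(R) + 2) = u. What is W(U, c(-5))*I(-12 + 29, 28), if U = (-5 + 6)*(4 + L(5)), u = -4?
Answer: 28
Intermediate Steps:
L(R) = -3 (L(R) = -2 + (¼)*(-4) = -2 - 1 = -3)
c(N) = 3 - 4*N
U = 1 (U = (-5 + 6)*(4 - 3) = 1*1 = 1)
W(U, c(-5))*I(-12 + 29, 28) = 1*28 = 28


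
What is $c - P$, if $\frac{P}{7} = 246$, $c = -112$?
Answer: $-1834$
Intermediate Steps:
$P = 1722$ ($P = 7 \cdot 246 = 1722$)
$c - P = -112 - 1722 = -1834$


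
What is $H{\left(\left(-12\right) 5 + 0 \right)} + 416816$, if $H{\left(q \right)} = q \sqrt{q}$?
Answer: $416816 - 120 i \sqrt{15} \approx 4.1682 \cdot 10^{5} - 464.76 i$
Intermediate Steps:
$H{\left(q \right)} = q^{\frac{3}{2}}$
$H{\left(\left(-12\right) 5 + 0 \right)} + 416816 = \left(\left(-12\right) 5 + 0\right)^{\frac{3}{2}} + 416816 = \left(-60 + 0\right)^{\frac{3}{2}} + 416816 = \left(-60\right)^{\frac{3}{2}} + 416816 = - 120 i \sqrt{15} + 416816 = 416816 - 120 i \sqrt{15}$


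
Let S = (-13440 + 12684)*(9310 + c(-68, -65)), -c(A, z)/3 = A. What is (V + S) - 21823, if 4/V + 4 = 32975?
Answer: -237866213193/32971 ≈ -7.2144e+6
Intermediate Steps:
V = 4/32971 (V = 4/(-4 + 32975) = 4/32971 ≈ 0.00012132)
c(A, z) = -3*A
S = -7192584 (S = (-13440 + 12684)*(9310 - 3*(-68)) = -756*(9310 + 204) = -756*9514 = -7192584)
(V + S) - 21823 = (4/32971 - 7192584) - 21823 = -237146687060/32971 - 21823 = -237866213193/32971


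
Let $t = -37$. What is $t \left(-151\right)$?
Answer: $5587$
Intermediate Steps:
$t \left(-151\right) = \left(-37\right) \left(-151\right) = 5587$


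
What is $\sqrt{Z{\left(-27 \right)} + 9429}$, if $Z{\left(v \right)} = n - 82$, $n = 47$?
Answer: $\sqrt{9394} \approx 96.923$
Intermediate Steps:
$Z{\left(v \right)} = -35$ ($Z{\left(v \right)} = 47 - 82 = -35$)
$\sqrt{Z{\left(-27 \right)} + 9429} = \sqrt{-35 + 9429} = \sqrt{9394}$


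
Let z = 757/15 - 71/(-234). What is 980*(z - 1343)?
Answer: -148167082/117 ≈ -1.2664e+6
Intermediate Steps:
z = 59401/1170 (z = 757*(1/15) - 71*(-1/234) = 757/15 + 71/234 = 59401/1170 ≈ 50.770)
980*(z - 1343) = 980*(59401/1170 - 1343) = 980*(-1511909/1170) = -148167082/117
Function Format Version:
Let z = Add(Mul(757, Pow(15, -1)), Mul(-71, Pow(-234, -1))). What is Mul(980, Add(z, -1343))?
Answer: Rational(-148167082, 117) ≈ -1.2664e+6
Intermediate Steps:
z = Rational(59401, 1170) (z = Add(Mul(757, Rational(1, 15)), Mul(-71, Rational(-1, 234))) = Add(Rational(757, 15), Rational(71, 234)) = Rational(59401, 1170) ≈ 50.770)
Mul(980, Add(z, -1343)) = Mul(980, Add(Rational(59401, 1170), -1343)) = Mul(980, Rational(-1511909, 1170)) = Rational(-148167082, 117)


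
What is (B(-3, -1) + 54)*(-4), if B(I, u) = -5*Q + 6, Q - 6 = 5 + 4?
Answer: 60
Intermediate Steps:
Q = 15 (Q = 6 + (5 + 4) = 6 + 9 = 15)
B(I, u) = -69 (B(I, u) = -5*15 + 6 = -75 + 6 = -69)
(B(-3, -1) + 54)*(-4) = (-69 + 54)*(-4) = -15*(-4) = 60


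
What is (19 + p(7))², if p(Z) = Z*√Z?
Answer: 704 + 266*√7 ≈ 1407.8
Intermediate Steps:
p(Z) = Z^(3/2)
(19 + p(7))² = (19 + 7^(3/2))² = (19 + 7*√7)²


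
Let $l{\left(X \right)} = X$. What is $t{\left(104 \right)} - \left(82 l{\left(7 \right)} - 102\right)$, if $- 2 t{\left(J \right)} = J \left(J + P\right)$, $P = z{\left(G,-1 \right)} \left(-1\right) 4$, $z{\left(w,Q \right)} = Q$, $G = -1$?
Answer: $-6088$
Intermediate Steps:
$P = 4$ ($P = \left(-1\right) \left(-1\right) 4 = 1 \cdot 4 = 4$)
$t{\left(J \right)} = - \frac{J \left(4 + J\right)}{2}$ ($t{\left(J \right)} = - \frac{J \left(J + 4\right)}{2} = - \frac{J \left(4 + J\right)}{2}$)
$t{\left(104 \right)} - \left(82 l{\left(7 \right)} - 102\right) = \left(- \frac{1}{2}\right) 104 \left(4 + 104\right) - \left(82 \cdot 7 - 102\right) = \left(- \frac{1}{2}\right) 104 \cdot 108 - \left(574 - 102\right) = -5616 - 472 = -6088$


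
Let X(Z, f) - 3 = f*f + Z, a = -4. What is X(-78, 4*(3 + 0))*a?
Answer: -276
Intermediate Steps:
X(Z, f) = 3 + Z + f² (X(Z, f) = 3 + (f*f + Z) = 3 + (f² + Z) = 3 + (Z + f²) = 3 + Z + f²)
X(-78, 4*(3 + 0))*a = (3 - 78 + (4*(3 + 0))²)*(-4) = (3 - 78 + (4*3)²)*(-4) = (3 - 78 + 12²)*(-4) = (3 - 78 + 144)*(-4) = 69*(-4) = -276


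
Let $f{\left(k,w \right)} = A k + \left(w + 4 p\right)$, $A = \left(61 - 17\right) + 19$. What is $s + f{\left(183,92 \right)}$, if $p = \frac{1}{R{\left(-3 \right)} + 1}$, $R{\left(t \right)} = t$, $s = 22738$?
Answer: $34357$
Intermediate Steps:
$p = - \frac{1}{2}$ ($p = \frac{1}{-3 + 1} = \frac{1}{-2} = - \frac{1}{2} \approx -0.5$)
$A = 63$ ($A = 44 + 19 = 63$)
$f{\left(k,w \right)} = -2 + w + 63 k$ ($f{\left(k,w \right)} = 63 k + \left(w + 4 \left(- \frac{1}{2}\right)\right) = 63 k + \left(w - 2\right) = 63 k + \left(-2 + w\right) = -2 + w + 63 k$)
$s + f{\left(183,92 \right)} = 22738 + \left(-2 + 92 + 63 \cdot 183\right) = 22738 + \left(-2 + 92 + 11529\right) = 22738 + 11619 = 34357$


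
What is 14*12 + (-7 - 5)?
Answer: 156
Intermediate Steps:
14*12 + (-7 - 5) = 168 - 12 = 156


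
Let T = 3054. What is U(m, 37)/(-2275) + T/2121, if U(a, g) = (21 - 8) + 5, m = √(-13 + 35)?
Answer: 329032/229775 ≈ 1.4320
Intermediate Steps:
m = √22 ≈ 4.6904
U(a, g) = 18 (U(a, g) = 13 + 5 = 18)
U(m, 37)/(-2275) + T/2121 = 18/(-2275) + 3054/2121 = 18*(-1/2275) + 3054*(1/2121) = -18/2275 + 1018/707 = 329032/229775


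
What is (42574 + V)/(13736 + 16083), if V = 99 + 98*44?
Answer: 46985/29819 ≈ 1.5757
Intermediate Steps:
V = 4411 (V = 99 + 4312 = 4411)
(42574 + V)/(13736 + 16083) = (42574 + 4411)/(13736 + 16083) = 46985/29819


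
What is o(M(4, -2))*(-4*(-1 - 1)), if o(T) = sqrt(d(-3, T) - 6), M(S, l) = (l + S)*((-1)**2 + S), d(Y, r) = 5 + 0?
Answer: 8*I ≈ 8.0*I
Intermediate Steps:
d(Y, r) = 5
M(S, l) = (1 + S)*(S + l) (M(S, l) = (S + l)*(1 + S) = (1 + S)*(S + l))
o(T) = I (o(T) = sqrt(5 - 6) = sqrt(-1) = I)
o(M(4, -2))*(-4*(-1 - 1)) = I*(-4*(-1 - 1)) = I*(-4*(-2)) = I*8 = 8*I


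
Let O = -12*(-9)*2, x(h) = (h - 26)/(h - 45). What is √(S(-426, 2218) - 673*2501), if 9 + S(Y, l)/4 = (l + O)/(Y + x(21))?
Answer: I*√175776471619265/10219 ≈ 1297.4*I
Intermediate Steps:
x(h) = (-26 + h)/(-45 + h)
O = 216 (O = 108*2 = 216)
S(Y, l) = -36 + 4*(216 + l)/(5/24 + Y) (S(Y, l) = -36 + 4*((l + 216)/(Y + (-26 + 21)/(-45 + 21))) = -36 + 4*((216 + l)/(Y - 5/(-24))) = -36 + 4*((216 + l)/(Y - 1/24*(-5))) = -36 + 4*((216 + l)/(Y + 5/24)) = -36 + 4*((216 + l)/(5/24 + Y)) = -36 + 4*(216 + l)/(5/24 + Y))
√(S(-426, 2218) - 673*2501) = √(12*(1713 - 72*(-426) + 8*2218)/(5 + 24*(-426)) - 673*2501) = √(12*(1713 + 30672 + 17744)/(5 - 10224) - 1683173) = √(12*50129/(-10219) - 1683173) = √(12*(-1/10219)*50129 - 1683173) = √(-601548/10219 - 1683173) = √(-17200946435/10219) = I*√175776471619265/10219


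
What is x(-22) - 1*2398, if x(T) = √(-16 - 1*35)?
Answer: -2398 + I*√51 ≈ -2398.0 + 7.1414*I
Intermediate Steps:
x(T) = I*√51 (x(T) = √(-16 - 35) = √(-51) = I*√51)
x(-22) - 1*2398 = I*√51 - 1*2398 = I*√51 - 2398 = -2398 + I*√51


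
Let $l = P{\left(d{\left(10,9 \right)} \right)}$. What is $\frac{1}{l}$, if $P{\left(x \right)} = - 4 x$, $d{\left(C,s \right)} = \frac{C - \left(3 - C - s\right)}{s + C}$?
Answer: $- \frac{19}{104} \approx -0.18269$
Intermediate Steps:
$d{\left(C,s \right)} = \frac{-3 + s + 2 C}{C + s}$ ($d{\left(C,s \right)} = \frac{C + \left(-3 + C + s\right)}{C + s} = \frac{-3 + s + 2 C}{C + s}$)
$l = - \frac{104}{19}$ ($l = - 4 \frac{-3 + 9 + 2 \cdot 10}{10 + 9} = - 4 \frac{-3 + 9 + 20}{19} = - 4 \cdot \frac{1}{19} \cdot 26 = \left(-4\right) \frac{26}{19} = - \frac{104}{19} \approx -5.4737$)
$\frac{1}{l} = \frac{1}{- \frac{104}{19}} = - \frac{19}{104}$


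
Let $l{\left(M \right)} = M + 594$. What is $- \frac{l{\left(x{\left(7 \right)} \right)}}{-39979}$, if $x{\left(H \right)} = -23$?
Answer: $\frac{571}{39979} \approx 0.014282$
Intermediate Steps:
$l{\left(M \right)} = 594 + M$
$- \frac{l{\left(x{\left(7 \right)} \right)}}{-39979} = - \frac{594 - 23}{-39979} = - \frac{571 \left(-1\right)}{39979} = \left(-1\right) \left(- \frac{571}{39979}\right) = \frac{571}{39979}$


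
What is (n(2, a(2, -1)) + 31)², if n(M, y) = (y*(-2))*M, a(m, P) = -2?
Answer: 1521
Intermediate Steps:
n(M, y) = -2*M*y (n(M, y) = (-2*y)*M = -2*M*y)
(n(2, a(2, -1)) + 31)² = (-2*2*(-2) + 31)² = (8 + 31)² = 39² = 1521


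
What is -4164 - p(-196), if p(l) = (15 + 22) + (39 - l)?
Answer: -4436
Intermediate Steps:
p(l) = 76 - l (p(l) = 37 + (39 - l) = 76 - l)
-4164 - p(-196) = -4164 - (76 - 1*(-196)) = -4164 - (76 + 196) = -4164 - 1*272 = -4164 - 272 = -4436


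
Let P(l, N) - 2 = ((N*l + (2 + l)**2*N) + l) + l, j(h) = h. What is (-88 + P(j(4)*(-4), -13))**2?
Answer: 6041764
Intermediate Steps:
P(l, N) = 2 + 2*l + N*l + N*(2 + l)**2 (P(l, N) = 2 + (((N*l + (2 + l)**2*N) + l) + l) = 2 + (((N*l + N*(2 + l)**2) + l) + l) = 2 + ((l + N*l + N*(2 + l)**2) + l) = 2 + (2*l + N*l + N*(2 + l)**2) = 2 + 2*l + N*l + N*(2 + l)**2)
(-88 + P(j(4)*(-4), -13))**2 = (-88 + (2 + 2*(4*(-4)) - 52*(-4) - 13*(2 + 4*(-4))**2))**2 = (-88 + (2 + 2*(-16) - 13*(-16) - 13*(2 - 16)**2))**2 = (-88 + (2 - 32 + 208 - 13*(-14)**2))**2 = (-88 + (2 - 32 + 208 - 13*196))**2 = (-88 + (2 - 32 + 208 - 2548))**2 = (-88 - 2370)**2 = (-2458)**2 = 6041764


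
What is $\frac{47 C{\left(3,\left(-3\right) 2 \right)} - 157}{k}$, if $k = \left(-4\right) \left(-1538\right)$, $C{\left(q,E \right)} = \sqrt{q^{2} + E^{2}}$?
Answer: $- \frac{157}{6152} + \frac{141 \sqrt{5}}{6152} \approx 0.025729$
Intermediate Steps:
$C{\left(q,E \right)} = \sqrt{E^{2} + q^{2}}$
$k = 6152$
$\frac{47 C{\left(3,\left(-3\right) 2 \right)} - 157}{k} = \frac{47 \sqrt{\left(\left(-3\right) 2\right)^{2} + 3^{2}} - 157}{6152} = \left(47 \sqrt{\left(-6\right)^{2} + 9} - 157\right) \frac{1}{6152} = \left(47 \sqrt{36 + 9} - 157\right) \frac{1}{6152} = \left(47 \sqrt{45} - 157\right) \frac{1}{6152} = \left(47 \cdot 3 \sqrt{5} - 157\right) \frac{1}{6152} = \left(141 \sqrt{5} - 157\right) \frac{1}{6152} = \left(-157 + 141 \sqrt{5}\right) \frac{1}{6152} = - \frac{157}{6152} + \frac{141 \sqrt{5}}{6152}$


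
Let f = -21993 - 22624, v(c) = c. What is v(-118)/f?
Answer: 118/44617 ≈ 0.0026447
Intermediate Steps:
f = -44617
v(-118)/f = -118/(-44617) = -118*(-1/44617) = 118/44617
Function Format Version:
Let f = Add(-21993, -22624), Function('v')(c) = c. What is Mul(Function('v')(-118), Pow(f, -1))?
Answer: Rational(118, 44617) ≈ 0.0026447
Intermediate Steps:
f = -44617
Mul(Function('v')(-118), Pow(f, -1)) = Mul(-118, Pow(-44617, -1)) = Mul(-118, Rational(-1, 44617)) = Rational(118, 44617)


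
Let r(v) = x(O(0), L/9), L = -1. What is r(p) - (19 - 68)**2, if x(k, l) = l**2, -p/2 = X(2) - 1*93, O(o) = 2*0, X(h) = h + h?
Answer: -194480/81 ≈ -2401.0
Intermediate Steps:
X(h) = 2*h
O(o) = 0
p = 178 (p = -2*(2*2 - 1*93) = -2*(4 - 93) = -2*(-89) = 178)
r(v) = 1/81 (r(v) = (-1/9)**2 = 1/81)
r(p) - (19 - 68)**2 = 1/81 - (19 - 68)**2 = 1/81 - 1*(-49)**2 = 1/81 - 1*2401 = 1/81 - 2401 = -194480/81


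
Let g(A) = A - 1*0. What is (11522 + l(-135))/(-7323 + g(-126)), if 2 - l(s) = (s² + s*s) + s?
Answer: 1907/573 ≈ 3.3281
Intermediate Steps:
g(A) = A (g(A) = A + 0 = A)
l(s) = 2 - s - 2*s² (l(s) = 2 - ((s² + s*s) + s) = 2 - ((s² + s²) + s) = 2 - (2*s² + s) = 2 - (s + 2*s²) = 2 + (-s - 2*s²) = 2 - s - 2*s²)
(11522 + l(-135))/(-7323 + g(-126)) = (11522 + (2 - 1*(-135) - 2*(-135)²))/(-7323 - 126) = (11522 + (2 + 135 - 2*18225))/(-7449) = (11522 + (2 + 135 - 36450))*(-1/7449) = (11522 - 36313)*(-1/7449) = -24791*(-1/7449) = 1907/573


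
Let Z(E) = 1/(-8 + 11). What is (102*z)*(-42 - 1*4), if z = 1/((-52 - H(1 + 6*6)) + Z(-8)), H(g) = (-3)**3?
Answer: 7038/37 ≈ 190.22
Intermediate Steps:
H(g) = -27
Z(E) = 1/3
z = -3/74 (z = 1/((-52 - 1*(-27)) + 1/3) = 1/((-52 + 27) + 1/3) = 1/(-25 + 1/3) = 1/(-74/3) = -3/74 ≈ -0.040541)
(102*z)*(-42 - 1*4) = (102*(-3/74))*(-42 - 1*4) = -153*(-42 - 4)/37 = -153/37*(-46) = 7038/37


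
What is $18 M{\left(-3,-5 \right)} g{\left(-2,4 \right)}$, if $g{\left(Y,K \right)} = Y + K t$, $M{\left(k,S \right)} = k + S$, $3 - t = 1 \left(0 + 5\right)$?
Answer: $1440$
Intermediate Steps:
$t = -2$ ($t = 3 - 1 \left(0 + 5\right) = 3 - 1 \cdot 5 = 3 - 5 = -2$)
$M{\left(k,S \right)} = S + k$
$g{\left(Y,K \right)} = Y - 2 K$ ($g{\left(Y,K \right)} = Y + K \left(-2\right) = Y - 2 K$)
$18 M{\left(-3,-5 \right)} g{\left(-2,4 \right)} = 18 \left(-5 - 3\right) \left(-2 - 8\right) = 18 \left(-8\right) \left(-2 - 8\right) = \left(-144\right) \left(-10\right) = 1440$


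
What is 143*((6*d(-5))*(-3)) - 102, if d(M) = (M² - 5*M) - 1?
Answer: -126228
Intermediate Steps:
d(M) = -1 + M² - 5*M
143*((6*d(-5))*(-3)) - 102 = 143*((6*(-1 + (-5)² - 5*(-5)))*(-3)) - 102 = 143*((6*(-1 + 25 + 25))*(-3)) - 102 = 143*((6*49)*(-3)) - 102 = 143*(294*(-3)) - 102 = 143*(-882) - 102 = -126126 - 102 = -126228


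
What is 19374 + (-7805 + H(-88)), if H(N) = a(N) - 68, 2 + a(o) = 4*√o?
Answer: 11499 + 8*I*√22 ≈ 11499.0 + 37.523*I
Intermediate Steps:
a(o) = -2 + 4*√o
H(N) = -70 + 4*√N (H(N) = (-2 + 4*√N) - 68 = -70 + 4*√N)
19374 + (-7805 + H(-88)) = 19374 + (-7805 + (-70 + 4*√(-88))) = 19374 + (-7805 + (-70 + 4*(2*I*√22))) = 19374 + (-7805 + (-70 + 8*I*√22)) = 19374 + (-7875 + 8*I*√22) = 11499 + 8*I*√22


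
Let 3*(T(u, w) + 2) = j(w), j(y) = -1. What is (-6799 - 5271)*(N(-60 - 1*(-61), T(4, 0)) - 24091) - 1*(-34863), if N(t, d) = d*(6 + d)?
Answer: 2618248487/9 ≈ 2.9092e+8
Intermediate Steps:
T(u, w) = -7/3 (T(u, w) = -2 + (⅓)*(-1) = -2 - ⅓ = -7/3)
(-6799 - 5271)*(N(-60 - 1*(-61), T(4, 0)) - 24091) - 1*(-34863) = (-6799 - 5271)*(-7*(6 - 7/3)/3 - 24091) - 1*(-34863) = -12070*(-7/3*11/3 - 24091) + 34863 = -12070*(-77/9 - 24091) + 34863 = -12070*(-216896/9) + 34863 = 2617934720/9 + 34863 = 2618248487/9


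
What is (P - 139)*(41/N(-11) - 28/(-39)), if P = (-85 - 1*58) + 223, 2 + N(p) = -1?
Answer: 29795/39 ≈ 763.97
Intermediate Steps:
N(p) = -3 (N(p) = -2 - 1 = -3)
P = 80 (P = (-85 - 58) + 223 = -143 + 223 = 80)
(P - 139)*(41/N(-11) - 28/(-39)) = (80 - 139)*(41/(-3) - 28/(-39)) = -59*(41*(-1/3) - 28*(-1/39)) = -59*(-41/3 + 28/39) = -59*(-505/39) = 29795/39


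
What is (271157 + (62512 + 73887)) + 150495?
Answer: 558051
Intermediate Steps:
(271157 + (62512 + 73887)) + 150495 = (271157 + 136399) + 150495 = 407556 + 150495 = 558051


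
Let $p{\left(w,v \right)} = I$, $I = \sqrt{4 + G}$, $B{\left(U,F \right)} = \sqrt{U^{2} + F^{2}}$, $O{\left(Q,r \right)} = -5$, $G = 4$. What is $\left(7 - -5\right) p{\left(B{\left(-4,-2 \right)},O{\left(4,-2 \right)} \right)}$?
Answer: $24 \sqrt{2} \approx 33.941$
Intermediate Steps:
$B{\left(U,F \right)} = \sqrt{F^{2} + U^{2}}$
$I = 2 \sqrt{2}$ ($I = \sqrt{4 + 4} = \sqrt{8} = 2 \sqrt{2} \approx 2.8284$)
$p{\left(w,v \right)} = 2 \sqrt{2}$
$\left(7 - -5\right) p{\left(B{\left(-4,-2 \right)},O{\left(4,-2 \right)} \right)} = \left(7 - -5\right) 2 \sqrt{2} = \left(7 + 5\right) 2 \sqrt{2} = 12 \cdot 2 \sqrt{2} = 24 \sqrt{2}$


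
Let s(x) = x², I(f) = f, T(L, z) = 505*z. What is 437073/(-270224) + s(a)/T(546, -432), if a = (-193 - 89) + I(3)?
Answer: -67353213/34115780 ≈ -1.9743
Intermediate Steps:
a = -279 (a = (-193 - 89) + 3 = -282 + 3 = -279)
437073/(-270224) + s(a)/T(546, -432) = 437073/(-270224) + (-279)²/((505*(-432))) = 437073*(-1/270224) + 77841/(-218160) = -437073/270224 + 77841*(-1/218160) = -437073/270224 - 2883/8080 = -67353213/34115780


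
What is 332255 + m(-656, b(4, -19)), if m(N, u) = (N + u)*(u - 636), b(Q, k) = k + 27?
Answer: 739199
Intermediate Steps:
b(Q, k) = 27 + k
m(N, u) = (-636 + u)*(N + u) (m(N, u) = (N + u)*(-636 + u) = (-636 + u)*(N + u))
332255 + m(-656, b(4, -19)) = 332255 + ((27 - 19)² - 636*(-656) - 636*(27 - 19) - 656*(27 - 19)) = 332255 + (8² + 417216 - 636*8 - 656*8) = 332255 + (64 + 417216 - 5088 - 5248) = 332255 + 406944 = 739199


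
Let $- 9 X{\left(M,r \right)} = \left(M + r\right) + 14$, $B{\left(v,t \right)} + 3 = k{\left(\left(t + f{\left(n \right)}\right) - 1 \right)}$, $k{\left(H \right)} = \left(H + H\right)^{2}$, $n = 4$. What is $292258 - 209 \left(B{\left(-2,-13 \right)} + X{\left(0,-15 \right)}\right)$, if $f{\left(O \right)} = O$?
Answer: $\frac{1883356}{9} \approx 2.0926 \cdot 10^{5}$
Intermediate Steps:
$k{\left(H \right)} = 4 H^{2}$ ($k{\left(H \right)} = \left(2 H\right)^{2} = 4 H^{2}$)
$B{\left(v,t \right)} = -3 + 4 \left(3 + t\right)^{2}$ ($B{\left(v,t \right)} = -3 + 4 \left(\left(t + 4\right) - 1\right)^{2} = -3 + 4 \left(\left(4 + t\right) - 1\right)^{2} = -3 + 4 \left(3 + t\right)^{2}$)
$X{\left(M,r \right)} = - \frac{14}{9} - \frac{M}{9} - \frac{r}{9}$ ($X{\left(M,r \right)} = - \frac{\left(M + r\right) + 14}{9} = - \frac{14 + M + r}{9} = - \frac{14}{9} - \frac{M}{9} - \frac{r}{9}$)
$292258 - 209 \left(B{\left(-2,-13 \right)} + X{\left(0,-15 \right)}\right) = 292258 - 209 \left(\left(-3 + 4 \left(3 - 13\right)^{2}\right) - - \frac{1}{9}\right) = 292258 - 209 \left(\left(-3 + 4 \left(-10\right)^{2}\right) + \left(- \frac{14}{9} + 0 + \frac{5}{3}\right)\right) = 292258 - 209 \left(\left(-3 + 4 \cdot 100\right) + \frac{1}{9}\right) = 292258 - 209 \left(\left(-3 + 400\right) + \frac{1}{9}\right) = 292258 - 209 \left(397 + \frac{1}{9}\right) = 292258 - \frac{746966}{9} = \frac{1883356}{9}$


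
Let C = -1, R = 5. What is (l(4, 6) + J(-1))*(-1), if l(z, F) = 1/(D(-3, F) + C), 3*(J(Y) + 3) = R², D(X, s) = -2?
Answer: -5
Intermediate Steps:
J(Y) = 16/3 (J(Y) = -3 + (⅓)*5² = -3 + (⅓)*25 = -3 + 25/3 = 16/3)
l(z, F) = -⅓ (l(z, F) = 1/(-2 - 1) = 1/(-3) = -⅓)
(l(4, 6) + J(-1))*(-1) = (-⅓ + 16/3)*(-1) = 5*(-1) = -5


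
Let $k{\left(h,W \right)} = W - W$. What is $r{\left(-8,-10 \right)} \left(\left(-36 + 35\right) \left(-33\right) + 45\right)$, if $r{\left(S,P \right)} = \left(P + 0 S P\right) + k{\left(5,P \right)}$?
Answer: $-780$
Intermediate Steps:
$k{\left(h,W \right)} = 0$
$r{\left(S,P \right)} = P$ ($r{\left(S,P \right)} = \left(P + 0 S P\right) + 0 = \left(P + 0 P\right) + 0 = \left(P + 0\right) + 0 = P + 0 = P$)
$r{\left(-8,-10 \right)} \left(\left(-36 + 35\right) \left(-33\right) + 45\right) = - 10 \left(\left(-36 + 35\right) \left(-33\right) + 45\right) = - 10 \left(\left(-1\right) \left(-33\right) + 45\right) = - 10 \left(33 + 45\right) = \left(-10\right) 78 = -780$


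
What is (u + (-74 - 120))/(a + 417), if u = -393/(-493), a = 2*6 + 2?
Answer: -95249/212483 ≈ -0.44827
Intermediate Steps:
a = 14 (a = 12 + 2 = 14)
u = 393/493 (u = -393*(-1/493) = 393/493 ≈ 0.79716)
(u + (-74 - 120))/(a + 417) = (393/493 + (-74 - 120))/(14 + 417) = (393/493 - 194)/431 = -95249/493*1/431 = -95249/212483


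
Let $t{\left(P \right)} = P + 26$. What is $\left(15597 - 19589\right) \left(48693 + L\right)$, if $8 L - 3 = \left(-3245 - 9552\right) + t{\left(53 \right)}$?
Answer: $-188037671$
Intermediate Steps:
$t{\left(P \right)} = 26 + P$
$L = - \frac{12715}{8}$ ($L = \frac{3}{8} + \frac{\left(-3245 - 9552\right) + \left(26 + 53\right)}{8} = \frac{3}{8} + \frac{-12797 + 79}{8} = \frac{3}{8} + \frac{1}{8} \left(-12718\right) = \frac{3}{8} - \frac{6359}{4} = - \frac{12715}{8} \approx -1589.4$)
$\left(15597 - 19589\right) \left(48693 + L\right) = \left(15597 - 19589\right) \left(48693 - \frac{12715}{8}\right) = \left(-3992\right) \frac{376829}{8} = -188037671$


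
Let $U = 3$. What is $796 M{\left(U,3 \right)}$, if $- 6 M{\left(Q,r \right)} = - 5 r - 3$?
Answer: $2388$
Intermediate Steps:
$M{\left(Q,r \right)} = \frac{1}{2} + \frac{5 r}{6}$ ($M{\left(Q,r \right)} = - \frac{- 5 r - 3}{6} = - \frac{-3 - 5 r}{6} = \frac{1}{2} + \frac{5 r}{6}$)
$796 M{\left(U,3 \right)} = 796 \left(\frac{1}{2} + \frac{5}{6} \cdot 3\right) = 796 \left(\frac{1}{2} + \frac{5}{2}\right) = 796 \cdot 3 = 2388$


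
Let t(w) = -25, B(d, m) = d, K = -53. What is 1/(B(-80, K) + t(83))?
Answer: -1/105 ≈ -0.0095238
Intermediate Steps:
1/(B(-80, K) + t(83)) = 1/(-80 - 25) = 1/(-105) = -1/105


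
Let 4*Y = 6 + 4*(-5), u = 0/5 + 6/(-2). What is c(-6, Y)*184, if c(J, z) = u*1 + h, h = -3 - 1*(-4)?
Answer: -368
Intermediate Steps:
u = -3 (u = 0*(⅕) + 6*(-½) = 0 - 3 = -3)
Y = -7/2 (Y = (6 + 4*(-5))/4 = (6 - 20)/4 = (¼)*(-14) = -7/2 ≈ -3.5000)
h = 1 (h = -3 + 4 = 1)
c(J, z) = -2 (c(J, z) = -3*1 + 1 = -3 + 1 = -2)
c(-6, Y)*184 = -2*184 = -368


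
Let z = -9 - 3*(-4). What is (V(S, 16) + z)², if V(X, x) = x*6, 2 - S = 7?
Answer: 9801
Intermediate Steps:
S = -5 (S = 2 - 1*7 = 2 - 7 = -5)
V(X, x) = 6*x
z = 3 (z = -9 + 12 = 3)
(V(S, 16) + z)² = (6*16 + 3)² = (96 + 3)² = 99² = 9801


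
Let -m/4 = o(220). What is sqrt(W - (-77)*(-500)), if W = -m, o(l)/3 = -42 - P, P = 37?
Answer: 2*I*sqrt(9862) ≈ 198.62*I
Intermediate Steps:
o(l) = -237 (o(l) = 3*(-42 - 1*37) = 3*(-42 - 37) = 3*(-79) = -237)
m = 948 (m = -4*(-237) = 948)
W = -948 (W = -1*948 = -948)
sqrt(W - (-77)*(-500)) = sqrt(-948 - (-77)*(-500)) = sqrt(-948 - 77*500) = sqrt(-948 - 38500) = sqrt(-39448) = 2*I*sqrt(9862)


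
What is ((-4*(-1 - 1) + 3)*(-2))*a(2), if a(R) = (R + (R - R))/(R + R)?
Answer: -11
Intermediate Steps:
a(R) = ½ (a(R) = (R + 0)/((2*R)) = R*(1/(2*R)) = ½)
((-4*(-1 - 1) + 3)*(-2))*a(2) = ((-4*(-1 - 1) + 3)*(-2))*(½) = ((-4*(-2) + 3)*(-2))*(½) = ((8 + 3)*(-2))*(½) = (11*(-2))*(½) = -22*½ = -11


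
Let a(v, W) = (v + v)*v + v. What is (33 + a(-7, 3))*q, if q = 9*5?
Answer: 5580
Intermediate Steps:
a(v, W) = v + 2*v**2 (a(v, W) = (2*v)*v + v = 2*v**2 + v = v + 2*v**2)
q = 45
(33 + a(-7, 3))*q = (33 - 7*(1 + 2*(-7)))*45 = (33 - 7*(1 - 14))*45 = (33 - 7*(-13))*45 = (33 + 91)*45 = 124*45 = 5580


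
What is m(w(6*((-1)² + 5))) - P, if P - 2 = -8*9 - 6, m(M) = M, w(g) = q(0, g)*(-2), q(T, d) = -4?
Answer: 84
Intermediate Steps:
w(g) = 8 (w(g) = -4*(-2) = 8)
P = -76 (P = 2 + (-8*9 - 6) = 2 + (-72 - 6) = 2 - 78 = -76)
m(w(6*((-1)² + 5))) - P = 8 - 1*(-76) = 8 + 76 = 84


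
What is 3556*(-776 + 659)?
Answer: -416052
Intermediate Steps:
3556*(-776 + 659) = 3556*(-117) = -416052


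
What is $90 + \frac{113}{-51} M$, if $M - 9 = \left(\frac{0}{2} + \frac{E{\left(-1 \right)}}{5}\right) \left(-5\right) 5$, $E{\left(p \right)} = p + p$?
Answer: $\frac{2443}{51} \approx 47.902$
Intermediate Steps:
$E{\left(p \right)} = 2 p$
$M = 19$ ($M = 9 + \left(\frac{0}{2} + \frac{2 \left(-1\right)}{5}\right) \left(-5\right) 5 = 9 + \left(0 \cdot \frac{1}{2} - \frac{2}{5}\right) \left(-5\right) 5 = 9 + \left(0 - \frac{2}{5}\right) \left(-5\right) 5 = 9 + \left(- \frac{2}{5}\right) \left(-5\right) 5 = 9 + 2 \cdot 5 = 9 + 10 = 19$)
$90 + \frac{113}{-51} M = 90 + \frac{113}{-51} \cdot 19 = 90 + 113 \left(- \frac{1}{51}\right) 19 = 90 - \frac{2147}{51} = \frac{2443}{51}$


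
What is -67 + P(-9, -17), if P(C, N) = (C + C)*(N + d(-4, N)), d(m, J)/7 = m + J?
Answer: 2885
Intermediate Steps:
d(m, J) = 7*J + 7*m (d(m, J) = 7*(m + J) = 7*(J + m) = 7*J + 7*m)
P(C, N) = 2*C*(-28 + 8*N) (P(C, N) = (C + C)*(N + (7*N + 7*(-4))) = (2*C)*(N + (7*N - 28)) = (2*C)*(N + (-28 + 7*N)) = (2*C)*(-28 + 8*N) = 2*C*(-28 + 8*N))
-67 + P(-9, -17) = -67 + 8*(-9)*(-7 + 2*(-17)) = -67 + 8*(-9)*(-7 - 34) = -67 + 8*(-9)*(-41) = -67 + 2952 = 2885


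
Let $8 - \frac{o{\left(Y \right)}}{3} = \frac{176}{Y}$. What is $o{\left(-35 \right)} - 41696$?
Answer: $- \frac{1457992}{35} \approx -41657.0$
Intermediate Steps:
$o{\left(Y \right)} = 24 - \frac{528}{Y}$ ($o{\left(Y \right)} = 24 - 3 \frac{176}{Y} = 24 - \frac{528}{Y}$)
$o{\left(-35 \right)} - 41696 = \left(24 - \frac{528}{-35}\right) - 41696 = \left(24 - - \frac{528}{35}\right) - 41696 = \left(24 + \frac{528}{35}\right) - 41696 = \frac{1368}{35} - 41696 = - \frac{1457992}{35}$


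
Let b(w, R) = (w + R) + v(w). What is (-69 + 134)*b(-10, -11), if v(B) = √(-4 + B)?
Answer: -1365 + 65*I*√14 ≈ -1365.0 + 243.21*I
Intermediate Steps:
b(w, R) = R + w + √(-4 + w) (b(w, R) = (w + R) + √(-4 + w) = (R + w) + √(-4 + w) = R + w + √(-4 + w))
(-69 + 134)*b(-10, -11) = (-69 + 134)*(-11 - 10 + √(-4 - 10)) = 65*(-11 - 10 + √(-14)) = 65*(-11 - 10 + I*√14) = 65*(-21 + I*√14) = -1365 + 65*I*√14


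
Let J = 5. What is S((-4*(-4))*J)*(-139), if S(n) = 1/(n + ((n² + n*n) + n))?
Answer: -139/12960 ≈ -0.010725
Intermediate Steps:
S(n) = 1/(2*n + 2*n²) (S(n) = 1/(n + ((n² + n²) + n)) = 1/(n + (2*n² + n)) = 1/(n + (n + 2*n²)) = 1/(2*n + 2*n²))
S((-4*(-4))*J)*(-139) = (1/(2*((-4*(-4)*5))*(1 - 4*(-4)*5)))*(-139) = (1/(2*((16*5))*(1 + 16*5)))*(-139) = ((½)/(80*(1 + 80)))*(-139) = ((½)*(1/80)/81)*(-139) = ((½)*(1/80)*(1/81))*(-139) = (1/12960)*(-139) = -139/12960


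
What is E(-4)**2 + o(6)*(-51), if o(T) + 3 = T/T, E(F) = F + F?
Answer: 166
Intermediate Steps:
E(F) = 2*F
o(T) = -2 (o(T) = -3 + T/T = -3 + 1 = -2)
E(-4)**2 + o(6)*(-51) = (2*(-4))**2 - 2*(-51) = (-8)**2 + 102 = 64 + 102 = 166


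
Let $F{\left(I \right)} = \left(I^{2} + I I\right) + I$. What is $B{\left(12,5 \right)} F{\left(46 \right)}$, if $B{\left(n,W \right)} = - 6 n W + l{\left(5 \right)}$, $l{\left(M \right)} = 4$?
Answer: $-1522968$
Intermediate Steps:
$F{\left(I \right)} = I + 2 I^{2}$ ($F{\left(I \right)} = \left(I^{2} + I^{2}\right) + I = 2 I^{2} + I = I + 2 I^{2}$)
$B{\left(n,W \right)} = 4 - 6 W n$ ($B{\left(n,W \right)} = - 6 n W + 4 = - 6 W n + 4 = 4 - 6 W n$)
$B{\left(12,5 \right)} F{\left(46 \right)} = \left(4 - 30 \cdot 12\right) 46 \left(1 + 2 \cdot 46\right) = \left(4 - 360\right) 46 \left(1 + 92\right) = - 356 \cdot 46 \cdot 93 = \left(-356\right) 4278 = -1522968$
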